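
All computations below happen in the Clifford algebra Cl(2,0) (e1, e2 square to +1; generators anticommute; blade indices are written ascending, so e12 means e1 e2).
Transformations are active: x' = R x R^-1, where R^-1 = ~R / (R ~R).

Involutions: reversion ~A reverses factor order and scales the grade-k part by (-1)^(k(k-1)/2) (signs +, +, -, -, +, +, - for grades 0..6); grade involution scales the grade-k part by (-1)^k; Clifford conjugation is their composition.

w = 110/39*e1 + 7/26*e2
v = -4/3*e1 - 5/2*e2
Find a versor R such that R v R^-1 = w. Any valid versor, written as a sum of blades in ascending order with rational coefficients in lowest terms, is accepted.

Construction: equal norms (both 289/36) license R = v + w = 58/39*e1 - 29/13*e2 — nothing changes along that direction, while (v - w)/2 changes sign, so v maps onto w.
Answer: 58/39*e1 - 29/13*e2


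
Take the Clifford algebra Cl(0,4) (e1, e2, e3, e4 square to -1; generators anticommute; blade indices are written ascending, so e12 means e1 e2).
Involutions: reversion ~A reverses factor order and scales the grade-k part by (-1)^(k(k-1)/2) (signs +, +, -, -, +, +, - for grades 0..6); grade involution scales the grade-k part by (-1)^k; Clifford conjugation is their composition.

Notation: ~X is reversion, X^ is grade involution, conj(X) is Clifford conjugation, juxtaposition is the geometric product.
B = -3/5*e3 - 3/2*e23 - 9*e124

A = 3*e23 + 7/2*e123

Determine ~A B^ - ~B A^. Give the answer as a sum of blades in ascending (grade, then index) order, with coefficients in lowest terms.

first term: -9/2 - 21/4*e1 + 9/5*e2 + 21/10*e12 + 63/2*e34 - 27*e134
second term: -9/2 + 21/4*e1 - 9/5*e2 - 21/10*e12 - 63/2*e34 - 27*e134
Answer: -21/2*e1 + 18/5*e2 + 21/5*e12 + 63*e34


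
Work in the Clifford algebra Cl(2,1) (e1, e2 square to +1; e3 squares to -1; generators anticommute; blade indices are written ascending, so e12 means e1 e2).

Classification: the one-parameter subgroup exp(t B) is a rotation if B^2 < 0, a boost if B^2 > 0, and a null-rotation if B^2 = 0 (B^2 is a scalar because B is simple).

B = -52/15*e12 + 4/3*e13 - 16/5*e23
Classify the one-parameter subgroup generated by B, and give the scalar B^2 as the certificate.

B^2 term by term: the squares give (-52/15)^2*(e12)^2 + (4/3)^2*(e13)^2 + (-16/5)^2*(e23)^2 = 2704/225*(-1) + 16/9*(+1) + 256/25*(+1) = 0 (each basis 2-blade squares to minus the product of its generators' squares); cross terms between blades sharing an index anticommute and cancel. So B^2 = 0.
Answer: null-rotation, certificate B^2 = 0. One invariant decides it: the square 0 survives every conjugation, and its sign is exactly the classification.


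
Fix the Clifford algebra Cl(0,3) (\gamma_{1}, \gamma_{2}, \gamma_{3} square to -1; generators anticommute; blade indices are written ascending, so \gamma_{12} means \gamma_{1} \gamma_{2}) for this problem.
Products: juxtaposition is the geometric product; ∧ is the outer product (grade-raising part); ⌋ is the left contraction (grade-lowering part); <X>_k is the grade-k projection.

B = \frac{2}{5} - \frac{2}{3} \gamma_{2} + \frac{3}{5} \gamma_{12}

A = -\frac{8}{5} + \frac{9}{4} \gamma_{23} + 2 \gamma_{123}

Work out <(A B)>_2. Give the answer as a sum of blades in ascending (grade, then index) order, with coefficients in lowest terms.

step 1: -\frac{16}{25} + \frac{16}{15} \gamma_{2} - \frac{27}{10} \gamma_{3} - \frac{24}{25} \gamma_{12} + \frac{1}{60} \gamma_{13} + \frac{9}{10} \gamma_{23} + \frac{4}{5} \gamma_{123}
step 2: -\frac{24}{25} \gamma_{12} + \frac{1}{60} \gamma_{13} + \frac{9}{10} \gamma_{23}
Answer: -\frac{24}{25} \gamma_{12} + \frac{1}{60} \gamma_{13} + \frac{9}{10} \gamma_{23}


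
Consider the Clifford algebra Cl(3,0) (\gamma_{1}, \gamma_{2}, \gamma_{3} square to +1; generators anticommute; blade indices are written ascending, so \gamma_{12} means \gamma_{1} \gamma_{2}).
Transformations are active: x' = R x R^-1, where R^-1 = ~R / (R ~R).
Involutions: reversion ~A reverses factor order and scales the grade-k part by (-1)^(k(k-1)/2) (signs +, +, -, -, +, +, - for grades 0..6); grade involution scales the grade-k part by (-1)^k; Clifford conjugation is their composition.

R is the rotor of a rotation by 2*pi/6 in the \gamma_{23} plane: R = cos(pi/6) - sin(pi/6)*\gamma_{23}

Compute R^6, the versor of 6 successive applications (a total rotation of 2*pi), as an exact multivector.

Because a rotor carries half the rotation angle, composing 6 copies of this \gamma_{23}-plane rotor multiplies the phase: 6*(pi/6) = \pi, hence R^6 = cos(\pi) - sin(\pi)*\gamma_{23}.
cos(\pi) = -1 and sin(\pi) = 0, so R^6 = -1. The total rotation 2*pi is 1 full turn, so every vector returns to itself, yet the rotor is -1, on the OTHER sheet of the double cover (an odd number of 2*pi turns).
Answer: -1


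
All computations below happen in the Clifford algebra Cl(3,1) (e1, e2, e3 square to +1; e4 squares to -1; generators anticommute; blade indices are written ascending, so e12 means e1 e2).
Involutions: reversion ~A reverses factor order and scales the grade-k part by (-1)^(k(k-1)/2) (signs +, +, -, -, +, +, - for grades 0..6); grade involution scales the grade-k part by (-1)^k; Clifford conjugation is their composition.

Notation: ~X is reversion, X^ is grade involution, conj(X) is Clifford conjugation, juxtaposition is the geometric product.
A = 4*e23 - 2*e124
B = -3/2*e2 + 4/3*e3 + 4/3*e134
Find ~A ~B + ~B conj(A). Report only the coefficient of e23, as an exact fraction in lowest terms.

first term: -16/3*e2 - 6*e3 + 3*e14 - 8/3*e23 + 16/3*e124 - 8/3*e1234
second term: 16/3*e2 + 6*e3 - 3*e14 - 8/3*e23 - 16/3*e124 - 8/3*e1234
Answer: -16/3


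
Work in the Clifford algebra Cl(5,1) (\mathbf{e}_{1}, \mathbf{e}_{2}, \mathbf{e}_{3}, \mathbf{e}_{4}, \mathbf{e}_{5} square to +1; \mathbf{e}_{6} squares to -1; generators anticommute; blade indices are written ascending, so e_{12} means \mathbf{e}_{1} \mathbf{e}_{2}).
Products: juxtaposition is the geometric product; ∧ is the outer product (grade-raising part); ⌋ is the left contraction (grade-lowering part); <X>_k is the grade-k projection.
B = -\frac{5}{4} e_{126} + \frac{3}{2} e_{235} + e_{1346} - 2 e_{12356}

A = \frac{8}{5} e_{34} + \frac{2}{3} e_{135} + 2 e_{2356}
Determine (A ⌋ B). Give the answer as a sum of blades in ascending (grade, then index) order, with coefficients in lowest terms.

step 1: 4 e_{1} - \frac{8}{5} e_{16} + \frac{4}{3} e_{26}
Answer: 4 e_{1} - \frac{8}{5} e_{16} + \frac{4}{3} e_{26}


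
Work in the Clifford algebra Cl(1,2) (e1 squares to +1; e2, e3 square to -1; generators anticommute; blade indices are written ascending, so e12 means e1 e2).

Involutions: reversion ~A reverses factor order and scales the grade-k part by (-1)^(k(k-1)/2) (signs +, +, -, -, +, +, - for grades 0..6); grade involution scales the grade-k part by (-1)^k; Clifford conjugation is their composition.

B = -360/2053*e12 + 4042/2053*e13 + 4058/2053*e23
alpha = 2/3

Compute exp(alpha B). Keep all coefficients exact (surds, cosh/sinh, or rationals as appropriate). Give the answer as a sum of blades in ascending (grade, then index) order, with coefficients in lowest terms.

B^2 term by term: the squares give (-360/2053)^2*(e12)^2 + (4042/2053)^2*(e13)^2 + (4058/2053)^2*(e23)^2 = 129600/4214809*(+1) + 16337764/4214809*(+1) + 16467364/4214809*(-1) = 0 (each basis 2-blade squares to minus the product of its generators' squares); cross terms between blades sharing an index anticommute and cancel. So B^2 = 0.
B^2 = 0, and the exponential is exactly linear here: exp(alpha B) = 1 + alpha B (parabolic case).
Answer: 1 - 240/2053*e12 + 8084/6159*e13 + 8116/6159*e23


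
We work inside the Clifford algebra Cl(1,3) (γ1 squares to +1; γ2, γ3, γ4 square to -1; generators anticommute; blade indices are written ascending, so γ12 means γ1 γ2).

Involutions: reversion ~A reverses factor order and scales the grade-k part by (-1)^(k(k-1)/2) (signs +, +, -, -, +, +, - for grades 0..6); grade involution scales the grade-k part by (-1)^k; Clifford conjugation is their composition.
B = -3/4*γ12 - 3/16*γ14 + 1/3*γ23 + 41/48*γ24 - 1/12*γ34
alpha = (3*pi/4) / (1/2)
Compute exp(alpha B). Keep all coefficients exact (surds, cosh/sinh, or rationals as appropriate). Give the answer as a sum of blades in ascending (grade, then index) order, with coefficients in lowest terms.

B^2 term by term: the squares give (-3/4)^2*(γ12)^2 + (-3/16)^2*(γ14)^2 + (1/3)^2*(γ23)^2 + (41/48)^2*(γ24)^2 + (-1/12)^2*(γ34)^2 = 9/16*(+1) + 9/256*(+1) + 1/9*(-1) + 1681/2304*(-1) + 1/144*(-1) = -1/4 (each basis 2-blade squares to minus the product of its generators' squares); cross terms between blades sharing an index anticommute and cancel; the commuting (index-disjoint) pairs give grade-4 terms 2*c*c'*(blade product), which cancel blade by blade — γ1234: 1/8 - 1/8 = 0 — confirming B is simple. So B^2 = -1/4.
B^2 = -1/4 — circular case — the even/odd split gives cos and sin: l = 1/2, alpha*l = 3*pi/4, so exp(alpha B) = cos(3*pi/4) + (sin(3*pi/4)/(1/2))*B = -sqrt(2)/2 + (sqrt(2))*B.
Answer: -sqrt(2)/2 - 3*sqrt(2)/4*γ12 - 3*sqrt(2)/16*γ14 + sqrt(2)/3*γ23 + 41*sqrt(2)/48*γ24 - sqrt(2)/12*γ34


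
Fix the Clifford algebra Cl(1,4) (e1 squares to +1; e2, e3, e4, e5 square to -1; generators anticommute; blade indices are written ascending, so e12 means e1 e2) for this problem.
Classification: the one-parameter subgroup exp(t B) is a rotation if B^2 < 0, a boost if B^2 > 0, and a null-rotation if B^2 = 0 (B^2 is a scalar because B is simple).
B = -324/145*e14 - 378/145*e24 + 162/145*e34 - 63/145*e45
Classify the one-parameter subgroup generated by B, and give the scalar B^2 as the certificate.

B^2 term by term: the squares give (-324/145)^2*(e14)^2 + (-378/145)^2*(e24)^2 + (162/145)^2*(e34)^2 + (-63/145)^2*(e45)^2 = 104976/21025*(+1) + 142884/21025*(-1) + 26244/21025*(-1) + 3969/21025*(-1) = -81/25 (each basis 2-blade squares to minus the product of its generators' squares); cross terms between blades sharing an index anticommute and cancel. So B^2 = -81/25.
Answer: rotation, certificate B^2 = -81/25. Certificate logic: -81/25 is a conjugation-invariant scalar, so its sign fixes rotation versus boost versus null-rotation outright.


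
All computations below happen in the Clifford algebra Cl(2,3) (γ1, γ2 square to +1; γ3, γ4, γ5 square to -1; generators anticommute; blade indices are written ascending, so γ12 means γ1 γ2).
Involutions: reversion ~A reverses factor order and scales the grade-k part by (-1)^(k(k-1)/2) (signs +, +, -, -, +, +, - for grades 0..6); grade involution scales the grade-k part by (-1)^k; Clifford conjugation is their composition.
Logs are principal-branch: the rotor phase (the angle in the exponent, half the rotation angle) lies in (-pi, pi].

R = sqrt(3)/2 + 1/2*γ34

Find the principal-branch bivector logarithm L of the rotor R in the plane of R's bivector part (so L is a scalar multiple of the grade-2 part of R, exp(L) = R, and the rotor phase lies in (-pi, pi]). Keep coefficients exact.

The scalar part of R is sqrt(3)/2, and that scalar determines the rotor phase on the principal branch; recovering the unit plane as bivector-part over sine of the phase gives L = phase * plane.
Concretely: cos(phase) = sqrt(3)/2 gives phase = ±pi/6, and since phase/sin(phase) is even the sign is immaterial: L = (phase/sin(phase)) * <R>_2 = (pi/3) * <R>_2.
Answer: pi/6*γ34


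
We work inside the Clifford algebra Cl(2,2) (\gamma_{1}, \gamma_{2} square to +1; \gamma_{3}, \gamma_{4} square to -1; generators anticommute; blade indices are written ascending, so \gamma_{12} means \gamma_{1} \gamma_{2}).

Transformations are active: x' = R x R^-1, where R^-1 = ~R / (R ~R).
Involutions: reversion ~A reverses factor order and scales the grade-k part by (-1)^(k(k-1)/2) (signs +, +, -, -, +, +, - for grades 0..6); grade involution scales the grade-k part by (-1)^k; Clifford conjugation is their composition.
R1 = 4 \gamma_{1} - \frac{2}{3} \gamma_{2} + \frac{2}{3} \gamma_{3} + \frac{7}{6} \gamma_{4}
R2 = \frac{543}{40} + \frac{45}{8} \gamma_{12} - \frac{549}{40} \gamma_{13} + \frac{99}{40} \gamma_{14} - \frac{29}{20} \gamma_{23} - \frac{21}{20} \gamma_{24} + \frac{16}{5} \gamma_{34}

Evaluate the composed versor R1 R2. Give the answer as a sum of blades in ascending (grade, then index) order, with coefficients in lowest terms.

Distribute over the terms of R1 (each basis-blade product reordered to ascending indices, repeated generators contracted through their squares):
(4 \gamma_{1}) R2 = \frac{543}{10} \gamma_{1} + \frac{45}{2} \gamma_{2} - \frac{549}{10} \gamma_{3} + \frac{99}{10} \gamma_{4} - \frac{29}{5} \gamma_{123} - \frac{21}{5} \gamma_{124} + \frac{64}{5} \gamma_{134}
(-\frac{2}{3} \gamma_{2}) R2 = \frac{15}{4} \gamma_{1} - \frac{181}{20} \gamma_{2} + \frac{29}{30} \gamma_{3} + \frac{7}{10} \gamma_{4} - \frac{183}{20} \gamma_{123} + \frac{33}{20} \gamma_{124} - \frac{32}{15} \gamma_{234}
(\frac{2}{3} \gamma_{3}) R2 = -\frac{183}{20} \gamma_{1} - \frac{29}{30} \gamma_{2} + \frac{181}{20} \gamma_{3} - \frac{32}{15} \gamma_{4} + \frac{15}{4} \gamma_{123} - \frac{33}{20} \gamma_{134} + \frac{7}{10} \gamma_{234}
(\frac{7}{6} \gamma_{4}) R2 = \frac{231}{80} \gamma_{1} - \frac{49}{40} \gamma_{2} + \frac{56}{15} \gamma_{3} + \frac{1267}{80} \gamma_{4} + \frac{105}{16} \gamma_{124} - \frac{1281}{80} \gamma_{134} - \frac{203}{120} \gamma_{234}
Summing the partial products and collecting blades:
Answer: \frac{4143}{80} \gamma_{1} + \frac{1351}{120} \gamma_{2} - \frac{823}{20} \gamma_{3} + \frac{5833}{240} \gamma_{4} - \frac{56}{5} \gamma_{123} + \frac{321}{80} \gamma_{124} - \frac{389}{80} \gamma_{134} - \frac{25}{8} \gamma_{234}


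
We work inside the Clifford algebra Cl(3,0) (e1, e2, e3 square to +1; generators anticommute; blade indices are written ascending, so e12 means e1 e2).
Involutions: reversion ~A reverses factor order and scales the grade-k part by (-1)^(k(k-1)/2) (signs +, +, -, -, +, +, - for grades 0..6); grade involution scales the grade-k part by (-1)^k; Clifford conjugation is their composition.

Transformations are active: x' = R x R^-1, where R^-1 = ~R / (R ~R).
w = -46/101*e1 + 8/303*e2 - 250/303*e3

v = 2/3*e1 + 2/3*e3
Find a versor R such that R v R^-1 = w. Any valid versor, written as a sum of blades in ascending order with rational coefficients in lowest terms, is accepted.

Here q(v) = q(w) = 8/9; the classical choice R = v + w = 64/303*e1 + 8/303*e2 - 16/101*e3 then realises v -> w under the sandwich.
Answer: 64/303*e1 + 8/303*e2 - 16/101*e3


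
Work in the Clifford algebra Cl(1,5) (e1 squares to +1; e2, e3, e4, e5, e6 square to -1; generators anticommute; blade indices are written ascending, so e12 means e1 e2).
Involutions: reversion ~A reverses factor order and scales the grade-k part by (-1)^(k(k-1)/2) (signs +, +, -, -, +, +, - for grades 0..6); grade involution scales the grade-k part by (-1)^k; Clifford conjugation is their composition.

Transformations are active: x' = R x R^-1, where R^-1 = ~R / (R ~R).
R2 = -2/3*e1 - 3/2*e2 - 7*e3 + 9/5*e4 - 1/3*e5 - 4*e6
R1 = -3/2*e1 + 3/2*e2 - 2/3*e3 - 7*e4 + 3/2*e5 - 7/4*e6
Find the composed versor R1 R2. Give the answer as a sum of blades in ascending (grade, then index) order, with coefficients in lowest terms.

Distribute over the terms of R1 (each basis-blade product reordered to ascending indices, repeated generators contracted through their squares):
(-3/2*e1) R2 = 1 + 9/4*e12 + 21/2*e13 - 27/10*e14 + 1/2*e15 + 6*e16
(3/2*e2) R2 = 9/4 + e12 - 21/2*e23 + 27/10*e24 - 1/2*e25 - 6*e26
(-2/3*e3) R2 = -14/3 - 4/9*e13 - e23 - 6/5*e34 + 2/9*e35 + 8/3*e36
(-7*e4) R2 = 63/5 - 14/3*e14 - 21/2*e24 - 49*e34 + 7/3*e45 + 28*e46
(3/2*e5) R2 = 1/2 + e15 + 9/4*e25 + 21/2*e35 - 27/10*e45 - 6*e56
(-7/4*e6) R2 = -7 - 7/6*e16 - 21/8*e26 - 49/4*e36 + 63/20*e46 - 7/12*e56
Summing the partial products and collecting blades:
Answer: 281/60 + 13/4*e12 + 181/18*e13 - 221/30*e14 + 3/2*e15 + 29/6*e16 - 23/2*e23 - 39/5*e24 + 7/4*e25 - 69/8*e26 - 251/5*e34 + 193/18*e35 - 115/12*e36 - 11/30*e45 + 623/20*e46 - 79/12*e56


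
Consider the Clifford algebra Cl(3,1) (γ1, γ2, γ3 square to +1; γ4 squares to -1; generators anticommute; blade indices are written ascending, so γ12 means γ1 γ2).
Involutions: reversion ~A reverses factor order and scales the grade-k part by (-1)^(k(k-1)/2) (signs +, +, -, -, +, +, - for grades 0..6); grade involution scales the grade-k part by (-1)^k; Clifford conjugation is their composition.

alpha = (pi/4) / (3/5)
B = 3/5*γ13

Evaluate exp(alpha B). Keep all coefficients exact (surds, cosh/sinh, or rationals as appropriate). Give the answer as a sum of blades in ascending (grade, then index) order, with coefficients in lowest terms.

B^2 = (3/5)^2*(γ13)^2 = 9/25*(-1) = -9/25 (a basis 2-blade squares to minus the product of its generators' squares).
B^2 = -9/25 — circular case — the even/odd split gives cos and sin: l = 3/5, alpha*l = pi/4, so exp(alpha B) = cos(pi/4) + (sin(pi/4)/(3/5))*B = sqrt(2)/2 + (5*sqrt(2)/6)*B.
Answer: sqrt(2)/2 + sqrt(2)/2*γ13


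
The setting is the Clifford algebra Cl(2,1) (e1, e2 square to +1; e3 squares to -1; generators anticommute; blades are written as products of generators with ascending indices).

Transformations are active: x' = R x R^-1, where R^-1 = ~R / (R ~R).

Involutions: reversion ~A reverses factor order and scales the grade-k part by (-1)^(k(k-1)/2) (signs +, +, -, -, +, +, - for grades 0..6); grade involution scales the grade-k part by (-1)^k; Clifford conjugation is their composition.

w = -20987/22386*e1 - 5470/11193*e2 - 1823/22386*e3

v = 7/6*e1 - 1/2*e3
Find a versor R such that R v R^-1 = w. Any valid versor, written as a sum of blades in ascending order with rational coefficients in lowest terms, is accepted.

A norm check does it: q(v) = q(w) = 10/9, hence R = v + w = 855/3731*e1 - 5470/11193*e2 - 6508/11193*e3 realises the map — parallel part kept, (v - w)/2 negated, v carried to w.
Answer: 855/3731*e1 - 5470/11193*e2 - 6508/11193*e3


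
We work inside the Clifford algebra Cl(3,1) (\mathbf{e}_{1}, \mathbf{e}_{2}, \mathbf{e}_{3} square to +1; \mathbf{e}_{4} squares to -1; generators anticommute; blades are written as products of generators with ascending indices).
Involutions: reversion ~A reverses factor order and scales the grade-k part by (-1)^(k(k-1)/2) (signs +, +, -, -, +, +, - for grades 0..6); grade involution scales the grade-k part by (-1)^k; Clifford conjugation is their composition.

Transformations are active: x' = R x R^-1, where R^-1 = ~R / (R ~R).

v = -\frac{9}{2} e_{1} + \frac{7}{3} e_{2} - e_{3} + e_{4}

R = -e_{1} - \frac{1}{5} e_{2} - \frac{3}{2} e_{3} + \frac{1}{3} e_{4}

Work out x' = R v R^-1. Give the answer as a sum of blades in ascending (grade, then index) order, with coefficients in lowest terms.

~R = -e_{1} - \frac{1}{5} e_{2} - \frac{3}{2} e_{3} + \frac{1}{3} e_{4}, and R ~R = \frac{2861}{900}, so R^-1 = ~R / (\frac{2861}{900}).
R v = \frac{26}{5} - \frac{97}{30} e_{1} e_{2} - \frac{23}{4} e_{1} e_{3} + \frac{1}{2} e_{1} e_{4} + \frac{37}{10} e_{2} e_{3} - \frac{44}{45} e_{2} e_{4} - \frac{7}{6} e_{3} e_{4}
Answer: \frac{7029}{5722} e_{1} - \frac{25643}{8583} e_{2} - \frac{11179}{2861} e_{3} + \frac{259}{2861} e_{4}


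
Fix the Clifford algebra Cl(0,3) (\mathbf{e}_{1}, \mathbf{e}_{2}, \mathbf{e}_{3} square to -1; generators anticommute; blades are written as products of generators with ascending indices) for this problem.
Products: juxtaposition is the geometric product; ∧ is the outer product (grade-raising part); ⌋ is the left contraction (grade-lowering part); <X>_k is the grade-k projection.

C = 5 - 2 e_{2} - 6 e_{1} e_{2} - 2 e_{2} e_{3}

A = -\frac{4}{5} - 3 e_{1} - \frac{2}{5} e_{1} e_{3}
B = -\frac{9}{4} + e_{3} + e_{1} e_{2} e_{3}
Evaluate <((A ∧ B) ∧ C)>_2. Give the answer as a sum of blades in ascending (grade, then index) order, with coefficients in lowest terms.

step 1: \frac{9}{5} + \frac{27}{4} e_{1} - \frac{4}{5} e_{3} - \frac{21}{10} e_{1} e_{3} - \frac{4}{5} e_{1} e_{2} e_{3}
step 2: 9 + \frac{135}{4} e_{1} - \frac{18}{5} e_{2} - 4 e_{3} - \frac{243}{10} e_{1} e_{2} - \frac{21}{2} e_{1} e_{3} - \frac{26}{5} e_{2} e_{3} - \frac{169}{10} e_{1} e_{2} e_{3}
step 3: -\frac{243}{10} e_{1} e_{2} - \frac{21}{2} e_{1} e_{3} - \frac{26}{5} e_{2} e_{3}
Answer: -\frac{243}{10} e_{1} e_{2} - \frac{21}{2} e_{1} e_{3} - \frac{26}{5} e_{2} e_{3}


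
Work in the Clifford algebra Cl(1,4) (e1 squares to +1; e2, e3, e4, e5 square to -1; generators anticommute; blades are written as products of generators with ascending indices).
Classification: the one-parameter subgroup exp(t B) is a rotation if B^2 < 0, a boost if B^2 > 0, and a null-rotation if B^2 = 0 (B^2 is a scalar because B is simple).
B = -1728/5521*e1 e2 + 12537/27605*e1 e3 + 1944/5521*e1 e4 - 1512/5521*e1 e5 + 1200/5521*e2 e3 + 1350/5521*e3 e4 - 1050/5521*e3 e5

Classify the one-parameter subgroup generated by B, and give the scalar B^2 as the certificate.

B^2 term by term: the squares give (-1728/5521)^2*(e1 e2)^2 + (12537/27605)^2*(e1 e3)^2 + (1944/5521)^2*(e1 e4)^2 + (-1512/5521)^2*(e1 e5)^2 + (1200/5521)^2*(e2 e3)^2 + (1350/5521)^2*(e3 e4)^2 + (-1050/5521)^2*(e3 e5)^2 = 2985984/30481441*(+1) + 157176369/762036025*(+1) + 3779136/30481441*(+1) + 2286144/30481441*(+1) + 1440000/30481441*(-1) + 1822500/30481441*(-1) + 1102500/30481441*(-1) = 9/25 (each basis 2-blade squares to minus the product of its generators' squares); cross terms between blades sharing an index anticommute and cancel; the commuting (index-disjoint) pairs give grade-4 terms 2*c*c'*(blade product), which cancel blade by blade — e1 e2 e3 e4: -4665600/30481441 + 4665600/30481441 = 0; e1 e2 e3 e5: 3628800/30481441 - 3628800/30481441 = 0; e1 e3 e4 e5: 4082400/30481441 - 4082400/30481441 = 0 — confirming B is simple. So B^2 = 9/25.
Answer: boost, certificate B^2 = 9/25. The scalar 9/25 is the complete invariant here: its sign names the subgroup type.


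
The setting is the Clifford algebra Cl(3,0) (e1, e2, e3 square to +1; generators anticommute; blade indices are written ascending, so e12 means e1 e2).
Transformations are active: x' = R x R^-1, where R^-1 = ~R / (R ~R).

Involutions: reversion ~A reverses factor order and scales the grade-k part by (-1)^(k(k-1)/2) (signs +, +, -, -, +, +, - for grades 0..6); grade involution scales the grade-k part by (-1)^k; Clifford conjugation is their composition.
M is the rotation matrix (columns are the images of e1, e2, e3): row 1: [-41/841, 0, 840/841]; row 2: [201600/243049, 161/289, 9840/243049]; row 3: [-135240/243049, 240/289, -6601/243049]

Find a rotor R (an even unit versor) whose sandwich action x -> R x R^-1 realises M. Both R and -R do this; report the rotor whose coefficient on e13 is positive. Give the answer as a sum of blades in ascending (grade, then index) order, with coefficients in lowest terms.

Method: write R = a + b12*e12 + b13*e13 + b23*e23 with a^2 + b12^2 + b13^2 + b23^2 = 1 (so R^-1 = ~R). Expanding the columns R e_j ~R gives tr M = 4a^2 - 1 and, from the antisymmetric part, M21 - M12 = -4a*b12, M13 - M31 = 4a*b13, M32 - M23 = -4a*b23.
Here tr M = 116951/243049, so a^2 = (1 + tr M)/4 = 90000/243049 and a = ±300/493. Taking a = 300/493: M21 - M12 = 201600/243049, M13 - M31 = 378000/243049, M32 - M23 = 192000/243049, giving b12 = -168/493, b13 = 315/493, b23 = -160/493, i.e. R = 300/493 - 168/493*e12 + 315/493*e13 - 160/493*e23.
Its e13 coefficient is already positive.
Answer: 300/493 - 168/493*e12 + 315/493*e13 - 160/493*e23. Sheet selection: the two-to-one cover makes ±R indistinguishable at the matrix level (trace 116951/243049), so uniqueness comes from the required sign on e13.


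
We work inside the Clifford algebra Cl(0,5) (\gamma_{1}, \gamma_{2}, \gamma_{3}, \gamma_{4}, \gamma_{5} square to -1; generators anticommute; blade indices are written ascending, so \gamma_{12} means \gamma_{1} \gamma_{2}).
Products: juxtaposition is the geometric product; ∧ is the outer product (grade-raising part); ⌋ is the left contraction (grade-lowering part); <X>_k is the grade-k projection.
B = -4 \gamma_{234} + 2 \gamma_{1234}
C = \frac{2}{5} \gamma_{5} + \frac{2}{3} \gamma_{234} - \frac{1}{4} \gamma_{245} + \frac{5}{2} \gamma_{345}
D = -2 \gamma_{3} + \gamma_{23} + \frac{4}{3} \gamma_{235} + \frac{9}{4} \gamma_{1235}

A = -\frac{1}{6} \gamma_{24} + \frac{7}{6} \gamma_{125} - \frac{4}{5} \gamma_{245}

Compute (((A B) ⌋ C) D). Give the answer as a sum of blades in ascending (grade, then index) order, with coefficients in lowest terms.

step 1: \frac{2}{3} \gamma_{3} - \frac{1}{3} \gamma_{13} - \frac{16}{5} \gamma_{35} - \frac{8}{5} \gamma_{135} - \frac{7}{3} \gamma_{345} - \frac{14}{3} \gamma_{1345}
step 2: -\frac{35}{6} - 8 \gamma_{4} + \frac{4}{9} \gamma_{24} - \frac{5}{3} \gamma_{45}
step 3: \frac{35}{3} \gamma_{3} - \frac{35}{6} \gamma_{23} - \frac{148}{9} \gamma_{34} - \frac{44}{9} \gamma_{234} - \frac{70}{9} \gamma_{235} + \frac{74}{27} \gamma_{345} + \frac{15}{4} \gamma_{1234} - \frac{105}{8} \gamma_{1235} - \gamma_{1345} - \frac{37}{3} \gamma_{2345} + 18 \gamma_{12345}
Answer: \frac{35}{3} \gamma_{3} - \frac{35}{6} \gamma_{23} - \frac{148}{9} \gamma_{34} - \frac{44}{9} \gamma_{234} - \frac{70}{9} \gamma_{235} + \frac{74}{27} \gamma_{345} + \frac{15}{4} \gamma_{1234} - \frac{105}{8} \gamma_{1235} - \gamma_{1345} - \frac{37}{3} \gamma_{2345} + 18 \gamma_{12345}


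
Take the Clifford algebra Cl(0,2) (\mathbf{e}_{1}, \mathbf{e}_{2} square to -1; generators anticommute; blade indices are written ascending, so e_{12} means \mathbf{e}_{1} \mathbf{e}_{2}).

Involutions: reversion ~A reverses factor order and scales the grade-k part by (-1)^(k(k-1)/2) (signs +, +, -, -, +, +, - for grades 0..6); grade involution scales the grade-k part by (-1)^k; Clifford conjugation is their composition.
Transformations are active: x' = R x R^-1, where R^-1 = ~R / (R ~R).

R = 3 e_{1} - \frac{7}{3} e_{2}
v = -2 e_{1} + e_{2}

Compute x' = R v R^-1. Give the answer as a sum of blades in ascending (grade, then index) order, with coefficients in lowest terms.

~R = 3 e_{1} - \frac{7}{3} e_{2}, and R ~R = -\frac{130}{9}, so R^-1 = ~R / (-\frac{130}{9}).
R v = \frac{25}{3} - \frac{5}{3} e_{12}
Answer: -\frac{19}{13} e_{1} + \frac{22}{13} e_{2}


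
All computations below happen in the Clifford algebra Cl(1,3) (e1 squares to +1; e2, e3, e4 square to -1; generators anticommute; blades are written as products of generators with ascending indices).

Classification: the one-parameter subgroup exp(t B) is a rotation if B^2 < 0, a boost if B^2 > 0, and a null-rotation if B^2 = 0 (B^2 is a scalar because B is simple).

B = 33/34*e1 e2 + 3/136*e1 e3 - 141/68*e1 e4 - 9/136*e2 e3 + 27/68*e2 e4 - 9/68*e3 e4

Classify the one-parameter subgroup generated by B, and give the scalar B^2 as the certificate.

B^2 term by term: the squares give (33/34)^2*(e1 e2)^2 + (3/136)^2*(e1 e3)^2 + (-141/68)^2*(e1 e4)^2 + (-9/136)^2*(e2 e3)^2 + (27/68)^2*(e2 e4)^2 + (-9/68)^2*(e3 e4)^2 = 1089/1156*(+1) + 9/18496*(+1) + 19881/4624*(+1) + 81/18496*(-1) + 729/4624*(-1) + 81/4624*(-1) = 81/16 (each basis 2-blade squares to minus the product of its generators' squares); cross terms between blades sharing an index anticommute and cancel; the commuting (index-disjoint) pairs give grade-4 terms 2*c*c'*(blade product), which cancel blade by blade — e1 e2 e3 e4: -297/1156 - 81/4624 + 1269/4624 = 0 — confirming B is simple. So B^2 = 81/16.
Answer: boost, certificate B^2 = 81/16. One invariant decides it: the square 81/16 survives every conjugation, and its sign is exactly the classification.


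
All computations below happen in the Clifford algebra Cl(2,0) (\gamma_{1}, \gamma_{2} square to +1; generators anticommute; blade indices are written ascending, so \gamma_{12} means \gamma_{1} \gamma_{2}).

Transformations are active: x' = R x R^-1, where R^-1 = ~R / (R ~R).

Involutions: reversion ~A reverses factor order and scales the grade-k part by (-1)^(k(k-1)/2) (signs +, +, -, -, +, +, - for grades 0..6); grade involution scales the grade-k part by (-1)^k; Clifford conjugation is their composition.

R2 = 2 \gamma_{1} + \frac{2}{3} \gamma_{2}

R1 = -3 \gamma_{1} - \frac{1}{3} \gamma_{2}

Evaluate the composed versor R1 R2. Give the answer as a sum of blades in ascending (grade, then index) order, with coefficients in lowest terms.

Distribute over the terms of R1 (each basis-blade product reordered to ascending indices, repeated generators contracted through their squares):
(-3 \gamma_{1}) R2 = -6 - 2 \gamma_{12}
(-\frac{1}{3} \gamma_{2}) R2 = -\frac{2}{9} + \frac{2}{3} \gamma_{12}
Summing the partial products and collecting blades:
Answer: -\frac{56}{9} - \frac{4}{3} \gamma_{12}


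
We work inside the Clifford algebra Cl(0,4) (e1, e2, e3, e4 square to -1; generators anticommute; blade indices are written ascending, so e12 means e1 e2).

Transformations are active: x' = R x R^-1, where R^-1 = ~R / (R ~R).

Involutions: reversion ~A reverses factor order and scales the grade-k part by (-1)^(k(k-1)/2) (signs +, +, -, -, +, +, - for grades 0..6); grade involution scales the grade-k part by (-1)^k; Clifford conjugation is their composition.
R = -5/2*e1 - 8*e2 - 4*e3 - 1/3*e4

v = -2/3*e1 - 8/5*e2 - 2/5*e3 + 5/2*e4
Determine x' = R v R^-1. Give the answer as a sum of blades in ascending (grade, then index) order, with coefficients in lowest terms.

~R = -5/2*e1 - 8*e2 - 4*e3 - 1/3*e4, and R ~R = -3109/36, so R^-1 = ~R / (-3109/36).
R v = -457/30 - 4/3*e12 - 5/3*e13 - 233/36*e14 - 16/5*e23 - 308/15*e24 - 152/15*e34
Answer: -2008/9327*e1 - 3800/3109*e2 - 15718/15545*e3 - 81381/31090*e4


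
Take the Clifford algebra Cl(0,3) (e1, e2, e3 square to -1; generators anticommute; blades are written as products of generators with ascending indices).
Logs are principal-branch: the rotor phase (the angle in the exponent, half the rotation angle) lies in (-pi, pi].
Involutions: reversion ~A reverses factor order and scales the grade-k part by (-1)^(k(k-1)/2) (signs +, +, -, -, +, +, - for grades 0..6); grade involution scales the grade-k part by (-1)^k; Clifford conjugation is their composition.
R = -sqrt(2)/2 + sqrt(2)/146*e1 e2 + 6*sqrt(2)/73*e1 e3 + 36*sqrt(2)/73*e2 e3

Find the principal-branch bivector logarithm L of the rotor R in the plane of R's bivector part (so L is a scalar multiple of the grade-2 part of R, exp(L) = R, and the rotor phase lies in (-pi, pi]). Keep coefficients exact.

The scalar part of R is -sqrt(2)/2, and that scalar determines the rotor phase on the principal branch; recovering the unit plane as bivector-part over sine of the phase gives L = phase * plane.
Concretely: cos(phase) = -sqrt(2)/2 gives phase = ±3*pi/4, and since phase/sin(phase) is even the sign is immaterial: L = (phase/sin(phase)) * <R>_2 = (3*sqrt(2)*pi/4) * <R>_2.
Answer: 3*pi/292*e1 e2 + 9*pi/73*e1 e3 + 54*pi/73*e2 e3


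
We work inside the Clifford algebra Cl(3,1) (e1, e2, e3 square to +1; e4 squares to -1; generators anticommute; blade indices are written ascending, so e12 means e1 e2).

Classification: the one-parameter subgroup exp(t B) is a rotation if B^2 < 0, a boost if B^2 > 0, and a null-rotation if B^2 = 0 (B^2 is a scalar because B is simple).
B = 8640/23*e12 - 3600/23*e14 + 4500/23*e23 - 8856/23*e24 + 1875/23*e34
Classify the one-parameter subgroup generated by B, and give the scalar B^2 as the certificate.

B^2 term by term: the squares give (8640/23)^2*(e12)^2 + (-3600/23)^2*(e14)^2 + (4500/23)^2*(e23)^2 + (-8856/23)^2*(e24)^2 + (1875/23)^2*(e34)^2 = 74649600/529*(-1) + 12960000/529*(+1) + 20250000/529*(-1) + 78428736/529*(+1) + 3515625/529*(+1) = 9 (each basis 2-blade squares to minus the product of its generators' squares); cross terms between blades sharing an index anticommute and cancel; the commuting (index-disjoint) pairs give grade-4 terms 2*c*c'*(blade product), which cancel blade by blade — e1234: 32400000/529 - 32400000/529 = 0 — confirming B is simple. So B^2 = 9.
Answer: boost, certificate B^2 = 9. The scalar 9 is the complete invariant here: its sign names the subgroup type.


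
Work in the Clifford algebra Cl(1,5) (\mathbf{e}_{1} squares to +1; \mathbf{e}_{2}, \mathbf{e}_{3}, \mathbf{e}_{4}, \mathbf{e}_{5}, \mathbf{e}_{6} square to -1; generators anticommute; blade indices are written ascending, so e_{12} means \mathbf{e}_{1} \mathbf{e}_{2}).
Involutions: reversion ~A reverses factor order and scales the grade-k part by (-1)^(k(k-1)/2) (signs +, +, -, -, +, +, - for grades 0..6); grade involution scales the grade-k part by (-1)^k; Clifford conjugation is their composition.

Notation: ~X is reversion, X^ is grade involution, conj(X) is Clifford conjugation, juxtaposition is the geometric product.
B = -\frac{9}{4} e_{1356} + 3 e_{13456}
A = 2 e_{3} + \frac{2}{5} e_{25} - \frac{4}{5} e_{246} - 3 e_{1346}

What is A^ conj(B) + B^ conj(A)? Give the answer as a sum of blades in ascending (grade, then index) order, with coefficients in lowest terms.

first term: 9 e_{5} + \frac{27}{4} e_{45} + \frac{9}{2} e_{156} + \frac{12}{5} e_{1235} - \frac{9}{10} e_{1236} + 6 e_{1456} + \frac{9}{5} e_{12345} + \frac{6}{5} e_{12346}
second term: 9 e_{5} - \frac{27}{4} e_{45} - \frac{9}{2} e_{156} + \frac{12}{5} e_{1235} - \frac{9}{10} e_{1236} + 6 e_{1456} + \frac{9}{5} e_{12345} + \frac{6}{5} e_{12346}
Answer: 18 e_{5} + \frac{24}{5} e_{1235} - \frac{9}{5} e_{1236} + 12 e_{1456} + \frac{18}{5} e_{12345} + \frac{12}{5} e_{12346}


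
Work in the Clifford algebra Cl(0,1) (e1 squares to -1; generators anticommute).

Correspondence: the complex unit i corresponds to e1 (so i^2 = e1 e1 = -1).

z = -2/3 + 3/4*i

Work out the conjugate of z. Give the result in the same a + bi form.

In blades: z = -2/3 + 3/4*e1.
Conjugation here is Clifford conjugation: the scalar is fixed and the grade-1 and grade-2 blades all flip sign, giving -2/3 - 3/4*e1; translating back:
Answer: -2/3 - 3/4*i


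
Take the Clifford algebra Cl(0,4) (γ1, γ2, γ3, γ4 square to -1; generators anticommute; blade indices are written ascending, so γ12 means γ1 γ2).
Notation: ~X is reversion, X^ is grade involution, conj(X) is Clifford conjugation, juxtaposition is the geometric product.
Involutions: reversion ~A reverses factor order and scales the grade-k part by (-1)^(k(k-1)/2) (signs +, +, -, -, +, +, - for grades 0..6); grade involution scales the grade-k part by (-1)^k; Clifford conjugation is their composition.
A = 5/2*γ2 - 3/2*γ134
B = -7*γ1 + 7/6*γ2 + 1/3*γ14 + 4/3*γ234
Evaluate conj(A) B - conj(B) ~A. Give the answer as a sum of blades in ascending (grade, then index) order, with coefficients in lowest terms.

first term: 35/12 - 1/2*γ3 - 31/2*γ12 - 43/6*γ34 + 5/6*γ124 - 7/4*γ1234
second term: 35/12 - 1/2*γ3 + 39/2*γ12 - 83/6*γ34 + 5/6*γ124 + 7/4*γ1234
Answer: -35*γ12 + 20/3*γ34 - 7/2*γ1234


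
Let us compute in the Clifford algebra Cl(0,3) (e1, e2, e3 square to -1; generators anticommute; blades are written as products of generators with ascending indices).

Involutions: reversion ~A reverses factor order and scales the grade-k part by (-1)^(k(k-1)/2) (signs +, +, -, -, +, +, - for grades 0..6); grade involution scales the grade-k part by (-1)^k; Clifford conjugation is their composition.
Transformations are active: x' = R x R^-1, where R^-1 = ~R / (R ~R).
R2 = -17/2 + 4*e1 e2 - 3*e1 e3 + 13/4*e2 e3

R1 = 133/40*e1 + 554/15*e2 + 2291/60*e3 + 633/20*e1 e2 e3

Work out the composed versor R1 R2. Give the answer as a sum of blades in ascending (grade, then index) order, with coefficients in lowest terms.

Distribute over the terms of R1 (each basis-blade product reordered to ascending indices, repeated generators contracted through their squares):
(133/40*e1) R2 = -2261/80*e1 - 133/10*e2 + 399/40*e3 + 1729/160*e1 e2 e3
(554/15*e2) R2 = 2216/15*e1 - 4709/15*e2 - 3601/30*e3 + 554/5*e1 e2 e3
(2291/60*e3) R2 = -2291/20*e1 + 29783/240*e2 - 38947/120*e3 + 2291/15*e1 e2 e3
(633/20*e1 e2 e3) R2 = -8229/80*e1 - 1899/20*e2 - 633/5*e3 - 10761/40*e1 e2 e3
Summing the partial products and collecting blades:
Answer: -11753/120*e1 - 23847/80*e2 - 33673/60*e3 + 2551/480*e1 e2 e3


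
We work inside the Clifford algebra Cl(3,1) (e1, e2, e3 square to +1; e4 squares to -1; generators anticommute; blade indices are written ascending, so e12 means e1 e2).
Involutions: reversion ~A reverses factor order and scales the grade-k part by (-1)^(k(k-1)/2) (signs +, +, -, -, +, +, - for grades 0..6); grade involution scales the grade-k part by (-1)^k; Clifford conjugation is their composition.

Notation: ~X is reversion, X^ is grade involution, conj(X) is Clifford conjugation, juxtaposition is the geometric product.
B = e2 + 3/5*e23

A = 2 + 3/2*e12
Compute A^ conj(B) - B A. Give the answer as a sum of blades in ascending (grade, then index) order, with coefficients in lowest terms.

first term: -3/2*e1 - 2*e2 - 9/10*e13 - 6/5*e23
second term: -3/2*e1 + 2*e2 - 9/10*e13 + 6/5*e23
Answer: -4*e2 - 12/5*e23


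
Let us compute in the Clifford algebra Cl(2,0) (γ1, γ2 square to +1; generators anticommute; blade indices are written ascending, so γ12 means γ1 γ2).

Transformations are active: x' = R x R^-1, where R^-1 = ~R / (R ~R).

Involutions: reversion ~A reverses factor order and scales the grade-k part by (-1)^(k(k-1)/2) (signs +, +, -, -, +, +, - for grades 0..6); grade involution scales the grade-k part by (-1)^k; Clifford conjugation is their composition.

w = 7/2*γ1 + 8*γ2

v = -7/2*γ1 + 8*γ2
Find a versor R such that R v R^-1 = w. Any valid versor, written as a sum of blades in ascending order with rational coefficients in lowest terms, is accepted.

Construction: equal norms (both 305/4) license R = v + w = 16*γ2 — nothing changes along that direction, while (v - w)/2 changes sign, so v maps onto w.
Answer: 16*γ2


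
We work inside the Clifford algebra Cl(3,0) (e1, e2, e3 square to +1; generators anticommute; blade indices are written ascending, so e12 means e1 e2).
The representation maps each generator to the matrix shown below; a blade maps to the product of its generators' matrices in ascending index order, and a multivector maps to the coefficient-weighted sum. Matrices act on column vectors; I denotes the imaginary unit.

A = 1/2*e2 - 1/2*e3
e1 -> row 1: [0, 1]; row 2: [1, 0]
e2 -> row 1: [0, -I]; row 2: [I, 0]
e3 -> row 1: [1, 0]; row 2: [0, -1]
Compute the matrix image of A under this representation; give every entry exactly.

M = (1/2)*rho(e2) + (-1/2)*rho(e3), summed entrywise:
Answer: row 1: [-1/2, -I/2]; row 2: [I/2, 1/2]


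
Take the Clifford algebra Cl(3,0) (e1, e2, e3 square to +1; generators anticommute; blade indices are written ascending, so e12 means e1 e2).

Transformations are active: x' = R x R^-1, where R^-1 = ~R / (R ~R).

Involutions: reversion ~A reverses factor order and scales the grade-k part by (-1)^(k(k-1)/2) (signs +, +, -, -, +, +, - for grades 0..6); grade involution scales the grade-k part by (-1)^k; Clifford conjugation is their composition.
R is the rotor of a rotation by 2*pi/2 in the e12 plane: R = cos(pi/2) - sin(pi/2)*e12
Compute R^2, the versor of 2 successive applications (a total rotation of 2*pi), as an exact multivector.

Rotor phase runs at HALF the rotation angle; powers of one rotor simply add phase, so after 2 steps in e12 the phase is 2*pi/2 = pi and R^2 = cos(pi) - sin(pi)*e12.
cos(pi) = -1 and sin(pi) = 0, so R^2 = -1. The total rotation 2*pi is 1 full turn, so every vector returns to itself, yet the rotor is -1, on the OTHER sheet of the double cover (an odd number of 2*pi turns).
Answer: -1


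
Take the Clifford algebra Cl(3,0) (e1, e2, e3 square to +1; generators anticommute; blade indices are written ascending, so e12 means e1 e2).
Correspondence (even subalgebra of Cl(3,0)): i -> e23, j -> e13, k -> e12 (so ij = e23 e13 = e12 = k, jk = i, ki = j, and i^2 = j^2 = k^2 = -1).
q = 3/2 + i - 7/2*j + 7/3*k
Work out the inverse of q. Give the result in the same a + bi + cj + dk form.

In blades: q = 3/2 + 7/3*e12 - 7/2*e13 + e23.
With qbar = 3/2 - 7/3*e12 + 7/2*e13 - e23 (scalar fixed, mapped units negated), q qbar = 377/18 (the sum of squared coefficients), so q^-1 = qbar / (377/18) = 27/377 - 42/377*e12 + 63/377*e13 - 18/377*e23; translating back:
Answer: 27/377 - 18/377*i + 63/377*j - 42/377*k


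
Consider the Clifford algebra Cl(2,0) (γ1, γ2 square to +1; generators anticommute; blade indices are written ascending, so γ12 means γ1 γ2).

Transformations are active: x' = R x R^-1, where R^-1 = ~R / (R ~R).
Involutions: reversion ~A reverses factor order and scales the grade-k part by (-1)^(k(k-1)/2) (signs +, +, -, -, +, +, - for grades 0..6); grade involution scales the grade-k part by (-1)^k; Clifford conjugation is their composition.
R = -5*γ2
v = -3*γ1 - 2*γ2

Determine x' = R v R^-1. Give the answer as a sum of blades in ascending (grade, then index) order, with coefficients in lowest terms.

~R = -5*γ2, and R ~R = 25, so R^-1 = ~R / (25).
R v = 10 - 15*γ12
Answer: 3*γ1 - 2*γ2
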